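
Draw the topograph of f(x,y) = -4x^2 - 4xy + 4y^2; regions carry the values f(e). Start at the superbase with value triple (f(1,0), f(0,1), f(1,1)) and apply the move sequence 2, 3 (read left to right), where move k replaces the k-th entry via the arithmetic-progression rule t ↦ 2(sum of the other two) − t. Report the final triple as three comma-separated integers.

start (-4,4,-4) = (f(1,0),f(0,1),f(1,1))
replace slot 2: 2·((-4)+(-4)) − 4 = -20 → (-4,-20,-4)
replace slot 3: 2·((-4)+(-20)) − (-4) = -44 → (-4,-20,-44)

-4,-20,-44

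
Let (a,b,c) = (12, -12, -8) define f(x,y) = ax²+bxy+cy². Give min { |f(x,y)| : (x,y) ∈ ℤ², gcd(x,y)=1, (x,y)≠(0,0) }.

descent: ρ → (-8,12,12)  [lands on river]
river: ρ → (12,12,-8)
river: ρ → (-8,20,4)
river: ρ → (4,20,-8)
closes: descent 1, river 4
min |a| on river = 4

4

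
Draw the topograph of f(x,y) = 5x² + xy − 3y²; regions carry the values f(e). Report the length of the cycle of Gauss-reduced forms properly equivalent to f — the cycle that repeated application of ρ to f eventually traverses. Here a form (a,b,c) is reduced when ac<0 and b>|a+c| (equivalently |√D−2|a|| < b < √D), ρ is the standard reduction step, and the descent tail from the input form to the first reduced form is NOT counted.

D = 61, ⌊√D⌋ = 7
descent: ρ → (-3,5,3)  [lands on river]
river: ρ → (3,7,-1)
river: ρ → (-1,7,3)
river: ρ → (3,5,-3)
river: ρ → (-3,7,1)
river: ρ → (1,7,-3)
ρ-cycle length = 6 (tail of 1 descent step not counted)

6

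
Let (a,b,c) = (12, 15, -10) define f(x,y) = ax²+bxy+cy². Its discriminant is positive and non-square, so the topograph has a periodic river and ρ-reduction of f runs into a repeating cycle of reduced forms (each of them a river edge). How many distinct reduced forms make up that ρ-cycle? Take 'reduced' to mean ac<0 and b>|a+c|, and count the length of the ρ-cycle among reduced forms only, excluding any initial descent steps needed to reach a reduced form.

D = 705, ⌊√D⌋ = 26
river: ρ → (-10,25,2)
river: ρ → (2,23,-22)
river: ρ → (-22,21,3)
river: ρ → (3,21,-22)
river: ρ → (-22,23,2)
river: ρ → (2,25,-10)
river: ρ → (-10,15,12)
river: ρ → (12,9,-13)
river: ρ → (-13,17,8)
river: ρ → (8,15,-15)
river: ρ → (-15,15,8)
river: ρ → (8,17,-13)
river: ρ → (-13,9,12)
river: ρ → (12,15,-10)
ρ-cycle length = 14 (tail of 0 descent steps not counted)

14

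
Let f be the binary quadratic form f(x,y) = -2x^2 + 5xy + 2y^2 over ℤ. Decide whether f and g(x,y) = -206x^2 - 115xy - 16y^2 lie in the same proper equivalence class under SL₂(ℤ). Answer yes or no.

D₁ = 41, D₂ = 41
river cycle of f (length 10): (2, 3, -4), (-4, 5, 1), (1, 5, -4), (-4, 3, 2), (2, 5, -2), (-2, 3, 4), (4, 5, -1), (-1, 5, 4), (4, 3, -2), (-2, 5, 2)
river cycle of g (length 10): (-2, 5, 2), (2, 3, -4), (-4, 5, 1), (1, 5, -4), (-4, 3, 2), (2, 5, -2), (-2, 3, 4), (4, 5, -1), (-1, 5, 4), (4, 3, -2)
cycles coincide ⇒ equivalent

yes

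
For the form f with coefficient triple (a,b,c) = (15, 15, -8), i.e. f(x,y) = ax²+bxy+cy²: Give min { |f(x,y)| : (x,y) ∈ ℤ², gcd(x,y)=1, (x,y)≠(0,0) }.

river: ρ → (-8,17,13)
river: ρ → (13,9,-12)
river: ρ → (-12,15,10)
river: ρ → (10,25,-2)
river: ρ → (-2,23,22)
river: ρ → (22,21,-3)
river: ρ → (-3,21,22)
river: ρ → (22,23,-2)
river: ρ → (-2,25,10)
river: ρ → (10,15,-12)
river: ρ → (-12,9,13)
river: ρ → (13,17,-8)
river: ρ → (-8,15,15)
river: ρ → (15,15,-8)
closes: descent 0, river 14
min |a| on river = 2

2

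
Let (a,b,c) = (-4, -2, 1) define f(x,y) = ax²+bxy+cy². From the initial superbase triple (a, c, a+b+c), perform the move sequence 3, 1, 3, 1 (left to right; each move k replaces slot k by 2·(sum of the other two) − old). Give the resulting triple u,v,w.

start (-4,1,-5) = (f(1,0),f(0,1),f(1,1))
replace slot 3: 2·((-4)+1) − (-5) = -1 → (-4,1,-1)
replace slot 1: 2·(1+(-1)) − (-4) = 4 → (4,1,-1)
replace slot 3: 2·(4+1) − (-1) = 11 → (4,1,11)
replace slot 1: 2·(1+11) − 4 = 20 → (20,1,11)

20,1,11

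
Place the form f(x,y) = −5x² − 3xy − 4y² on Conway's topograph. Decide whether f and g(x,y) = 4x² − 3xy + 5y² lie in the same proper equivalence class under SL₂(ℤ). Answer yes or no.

D₁ = -71, D₂ = -71
f is negative-definite; reduce −f:
−f: flip: (5,3,4)→(4,-3,5)
−f: reduced (well bottom): (4,-3,5) with a≤c, −a<b≤a
flip sign back: reduced form of f is (-4,3,-5)
g: reduced (well bottom): (4,-3,5) with a≤c, −a<b≤a
reduced forms (-4, 3, -5) vs (4, -3, 5) ⇒ inequivalent

no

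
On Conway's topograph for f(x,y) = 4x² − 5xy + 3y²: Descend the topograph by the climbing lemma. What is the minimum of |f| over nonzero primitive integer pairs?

translate: b→3 (≡-5 mod 8), so (4,-5,3)→(4,3,2)
flip: (4,3,2)→(2,-3,4)
translate: b→1 (≡-3 mod 4), so (2,-3,4)→(2,1,3)
reduced (well bottom): (2,1,3) with a≤c, −a<b≤a
well minimum = a = 2

2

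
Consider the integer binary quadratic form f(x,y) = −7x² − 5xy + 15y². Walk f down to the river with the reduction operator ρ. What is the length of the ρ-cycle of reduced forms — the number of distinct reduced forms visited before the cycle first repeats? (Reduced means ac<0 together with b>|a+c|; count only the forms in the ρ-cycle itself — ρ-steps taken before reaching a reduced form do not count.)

D = 445, ⌊√D⌋ = 21
descent: ρ → (15,5,-7)
descent: ρ → (-7,9,13)  [lands on river]
river: ρ → (13,17,-3)
river: ρ → (-3,19,7)
river: ρ → (7,9,-13)
river: ρ → (-13,17,3)
river: ρ → (3,19,-7)
ρ-cycle length = 6 (tail of 2 descent steps not counted)

6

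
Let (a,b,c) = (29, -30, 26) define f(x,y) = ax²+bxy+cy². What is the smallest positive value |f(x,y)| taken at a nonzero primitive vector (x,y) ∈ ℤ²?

translate: b→28 (≡-30 mod 58), so (29,-30,26)→(29,28,25)
flip: (29,28,25)→(25,-28,29)
translate: b→22 (≡-28 mod 50), so (25,-28,29)→(25,22,26)
reduced (well bottom): (25,22,26) with a≤c, −a<b≤a
well minimum = a = 25

25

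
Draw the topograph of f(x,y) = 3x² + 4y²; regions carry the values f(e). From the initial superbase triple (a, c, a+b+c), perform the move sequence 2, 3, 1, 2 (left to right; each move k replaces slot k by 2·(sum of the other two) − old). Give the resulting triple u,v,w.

start (3,4,7) = (f(1,0),f(0,1),f(1,1))
replace slot 2: 2·(3+7) − 4 = 16 → (3,16,7)
replace slot 3: 2·(3+16) − 7 = 31 → (3,16,31)
replace slot 1: 2·(16+31) − 3 = 91 → (91,16,31)
replace slot 2: 2·(91+31) − 16 = 228 → (91,228,31)

91,228,31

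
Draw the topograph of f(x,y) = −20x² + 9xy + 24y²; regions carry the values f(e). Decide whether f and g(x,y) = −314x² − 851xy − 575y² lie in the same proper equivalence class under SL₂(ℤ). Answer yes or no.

D₁ = 2001, D₂ = 2001
river cycle of f (length 22): (24, 39, -5), (-5, 41, 16), (16, 23, -23), (-23, 23, 16), (16, 41, -5), (-5, 39, 24), (24, 9, -20), (-20, 31, 13), (13, 21, -30), (-30, 39, 4), … (12 more)
river cycle of g (length 22): (13, 31, -20), (-20, 9, 24), (24, 39, -5), (-5, 41, 16), (16, 23, -23), (-23, 23, 16), (16, 41, -5), (-5, 39, 24), (24, 9, -20), (-20, 31, 13), … (12 more)
cycles coincide ⇒ equivalent

yes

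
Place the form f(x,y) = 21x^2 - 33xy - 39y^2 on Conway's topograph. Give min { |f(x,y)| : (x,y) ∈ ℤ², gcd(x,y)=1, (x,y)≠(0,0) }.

descent: ρ → (-39,33,21)  [lands on river]
river: ρ → (21,51,-21)
river: ρ → (-21,33,39)
river: ρ → (39,45,-15)
river: ρ → (-15,45,39)
river: ρ → (39,33,-21)
river: ρ → (-21,51,21)
river: ρ → (21,33,-39)
river: ρ → (-39,45,15)
river: ρ → (15,45,-39)
closes: descent 1, river 10
min |a| on river = 15

15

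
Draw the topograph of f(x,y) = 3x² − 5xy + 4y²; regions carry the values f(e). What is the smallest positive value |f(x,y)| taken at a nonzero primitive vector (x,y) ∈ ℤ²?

translate: b→1 (≡-5 mod 6), so (3,-5,4)→(3,1,2)
flip: (3,1,2)→(2,-1,3)
reduced (well bottom): (2,-1,3) with a≤c, −a<b≤a
well minimum = a = 2

2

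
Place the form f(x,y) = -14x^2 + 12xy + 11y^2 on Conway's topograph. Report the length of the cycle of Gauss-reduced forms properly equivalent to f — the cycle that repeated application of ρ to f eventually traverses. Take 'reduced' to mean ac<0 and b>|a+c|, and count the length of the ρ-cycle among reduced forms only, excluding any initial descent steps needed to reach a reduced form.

D = 760, ⌊√D⌋ = 27
river: ρ → (11,10,-15)
river: ρ → (-15,20,6)
river: ρ → (6,16,-21)
river: ρ → (-21,26,1)
river: ρ → (1,26,-21)
river: ρ → (-21,16,6)
river: ρ → (6,20,-15)
river: ρ → (-15,10,11)
river: ρ → (11,12,-14)
river: ρ → (-14,16,9)
river: ρ → (9,20,-10)
river: ρ → (-10,20,9)
river: ρ → (9,16,-14)
river: ρ → (-14,12,11)
ρ-cycle length = 14 (tail of 0 descent steps not counted)

14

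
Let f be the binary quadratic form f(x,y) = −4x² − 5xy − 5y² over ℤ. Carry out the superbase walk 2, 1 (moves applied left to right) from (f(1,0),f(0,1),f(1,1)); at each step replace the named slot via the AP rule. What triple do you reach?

start (-4,-5,-14) = (f(1,0),f(0,1),f(1,1))
replace slot 2: 2·((-4)+(-14)) − (-5) = -31 → (-4,-31,-14)
replace slot 1: 2·((-31)+(-14)) − (-4) = -86 → (-86,-31,-14)

-86,-31,-14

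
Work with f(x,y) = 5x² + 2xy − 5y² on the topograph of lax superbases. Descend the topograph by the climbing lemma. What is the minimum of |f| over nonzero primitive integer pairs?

river: ρ → (-5,8,2)
river: ρ → (2,8,-5)
river: ρ → (-5,2,5)
river: ρ → (5,8,-2)
river: ρ → (-2,8,5)
river: ρ → (5,2,-5)
closes: descent 0, river 6
min |a| on river = 2

2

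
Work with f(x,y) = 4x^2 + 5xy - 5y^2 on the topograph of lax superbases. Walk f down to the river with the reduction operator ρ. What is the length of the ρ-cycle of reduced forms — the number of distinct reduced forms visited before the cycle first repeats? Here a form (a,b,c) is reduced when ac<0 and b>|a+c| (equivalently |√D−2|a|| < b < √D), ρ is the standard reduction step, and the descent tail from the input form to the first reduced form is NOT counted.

D = 105, ⌊√D⌋ = 10
river: ρ → (-5,5,4)
river: ρ → (4,3,-6)
river: ρ → (-6,9,1)
river: ρ → (1,9,-6)
river: ρ → (-6,3,4)
river: ρ → (4,5,-5)
ρ-cycle length = 6 (tail of 0 descent steps not counted)

6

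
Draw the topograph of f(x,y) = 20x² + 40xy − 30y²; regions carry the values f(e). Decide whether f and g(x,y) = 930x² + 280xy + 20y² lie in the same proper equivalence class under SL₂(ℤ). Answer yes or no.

D₁ = 4000, D₂ = 4000
river cycle of f (length 6): (-30, 20, 30), (30, 40, -20), (-20, 40, 30), (30, 20, -30), (-30, 40, 20), (20, 40, -30)
river cycle of g (length 6): (20, 40, -30), (-30, 20, 30), (30, 40, -20), (-20, 40, 30), (30, 20, -30), (-30, 40, 20)
cycles coincide ⇒ equivalent

yes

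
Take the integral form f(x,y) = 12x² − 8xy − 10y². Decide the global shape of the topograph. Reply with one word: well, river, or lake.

D = b²−4ac = (-8)² − 4·12·(-10) = 544
D > 0 non-square ⇒ indefinite ⇒ periodic river

river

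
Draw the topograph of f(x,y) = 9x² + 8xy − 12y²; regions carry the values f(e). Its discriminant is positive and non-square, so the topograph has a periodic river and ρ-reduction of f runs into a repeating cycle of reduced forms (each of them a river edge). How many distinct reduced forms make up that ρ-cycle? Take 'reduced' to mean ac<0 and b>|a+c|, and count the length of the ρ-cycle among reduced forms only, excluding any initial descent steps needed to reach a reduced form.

D = 496, ⌊√D⌋ = 22
river: ρ → (-12,16,5)
river: ρ → (5,14,-15)
river: ρ → (-15,16,4)
river: ρ → (4,16,-15)
river: ρ → (-15,14,5)
river: ρ → (5,16,-12)
river: ρ → (-12,8,9)
river: ρ → (9,10,-11)
river: ρ → (-11,12,8)
river: ρ → (8,20,-3)
river: ρ → (-3,22,1)
river: ρ → (1,22,-3)
river: ρ → (-3,20,8)
river: ρ → (8,12,-11)
river: ρ → (-11,10,9)
river: ρ → (9,8,-12)
ρ-cycle length = 16 (tail of 0 descent steps not counted)

16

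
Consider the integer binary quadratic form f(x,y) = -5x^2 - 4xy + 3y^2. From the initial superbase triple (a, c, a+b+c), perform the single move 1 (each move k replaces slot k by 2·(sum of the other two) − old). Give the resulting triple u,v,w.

start (-5,3,-6) = (f(1,0),f(0,1),f(1,1))
replace slot 1: 2·(3+(-6)) − (-5) = -1 → (-1,3,-6)

-1,3,-6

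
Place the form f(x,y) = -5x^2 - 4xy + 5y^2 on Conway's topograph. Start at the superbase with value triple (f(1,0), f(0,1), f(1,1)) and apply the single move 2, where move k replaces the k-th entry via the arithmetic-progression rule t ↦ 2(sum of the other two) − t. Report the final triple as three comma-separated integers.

start (-5,5,-4) = (f(1,0),f(0,1),f(1,1))
replace slot 2: 2·((-5)+(-4)) − 5 = -23 → (-5,-23,-4)

-5,-23,-4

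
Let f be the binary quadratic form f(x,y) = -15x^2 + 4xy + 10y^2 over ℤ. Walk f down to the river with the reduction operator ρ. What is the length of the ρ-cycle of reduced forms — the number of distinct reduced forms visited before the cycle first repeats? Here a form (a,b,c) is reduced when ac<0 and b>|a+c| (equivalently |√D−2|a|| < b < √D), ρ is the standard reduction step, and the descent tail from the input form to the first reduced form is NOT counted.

D = 616, ⌊√D⌋ = 24
descent: ρ → (10,16,-9)  [lands on river]
river: ρ → (-9,20,6)
river: ρ → (6,16,-15)
river: ρ → (-15,14,7)
river: ρ → (7,14,-15)
river: ρ → (-15,16,6)
river: ρ → (6,20,-9)
river: ρ → (-9,16,10)
river: ρ → (10,24,-1)
river: ρ → (-1,24,10)
ρ-cycle length = 10 (tail of 1 descent step not counted)

10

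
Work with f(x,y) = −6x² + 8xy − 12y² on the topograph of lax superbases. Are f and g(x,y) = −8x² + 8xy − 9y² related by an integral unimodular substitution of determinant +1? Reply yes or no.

D₁ = -224, D₂ = -224
f is negative-definite; reduce −f:
−f: translate: b→4 (≡-8 mod 12), so (6,-8,12)→(6,4,10)
−f: reduced (well bottom): (6,4,10) with a≤c, −a<b≤a
flip sign back: reduced form of f is (-6,-4,-10)
g is negative-definite; reduce −g:
−g: translate: b→8 (≡-8 mod 16), so (8,-8,9)→(8,8,9)
−g: reduced (well bottom): (8,8,9) with a≤c, −a<b≤a
flip sign back: reduced form of g is (-8,-8,-9)
reduced forms (-6, -4, -10) vs (-8, -8, -9) ⇒ inequivalent

no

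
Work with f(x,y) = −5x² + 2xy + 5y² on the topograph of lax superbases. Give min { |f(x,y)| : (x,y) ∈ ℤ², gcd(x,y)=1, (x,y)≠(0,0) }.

river: ρ → (5,8,-2)
river: ρ → (-2,8,5)
river: ρ → (5,2,-5)
river: ρ → (-5,8,2)
river: ρ → (2,8,-5)
river: ρ → (-5,2,5)
closes: descent 0, river 6
min |a| on river = 2

2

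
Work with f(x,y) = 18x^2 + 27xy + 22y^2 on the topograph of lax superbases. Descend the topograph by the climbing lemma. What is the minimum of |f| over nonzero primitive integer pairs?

translate: b→-9 (≡27 mod 36), so (18,27,22)→(18,-9,13)
flip: (18,-9,13)→(13,9,18)
reduced (well bottom): (13,9,18) with a≤c, −a<b≤a
well minimum = a = 13

13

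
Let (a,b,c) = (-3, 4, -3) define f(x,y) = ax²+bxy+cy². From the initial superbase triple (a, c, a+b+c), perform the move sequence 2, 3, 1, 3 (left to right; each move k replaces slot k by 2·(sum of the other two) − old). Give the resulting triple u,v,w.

start (-3,-3,-2) = (f(1,0),f(0,1),f(1,1))
replace slot 2: 2·((-3)+(-2)) − (-3) = -7 → (-3,-7,-2)
replace slot 3: 2·((-3)+(-7)) − (-2) = -18 → (-3,-7,-18)
replace slot 1: 2·((-7)+(-18)) − (-3) = -47 → (-47,-7,-18)
replace slot 3: 2·((-47)+(-7)) − (-18) = -90 → (-47,-7,-90)

-47,-7,-90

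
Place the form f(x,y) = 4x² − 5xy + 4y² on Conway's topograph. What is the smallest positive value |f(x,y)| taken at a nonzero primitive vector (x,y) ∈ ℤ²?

translate: b→3 (≡-5 mod 8), so (4,-5,4)→(4,3,3)
flip: (4,3,3)→(3,-3,4)
translate: b→3 (≡-3 mod 6), so (3,-3,4)→(3,3,4)
reduced (well bottom): (3,3,4) with a≤c, −a<b≤a
well minimum = a = 3

3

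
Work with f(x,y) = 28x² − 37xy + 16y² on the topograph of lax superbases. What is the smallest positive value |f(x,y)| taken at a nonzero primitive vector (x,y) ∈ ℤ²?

translate: b→19 (≡-37 mod 56), so (28,-37,16)→(28,19,7)
flip: (28,19,7)→(7,-19,28)
translate: b→-5 (≡-19 mod 14), so (7,-19,28)→(7,-5,16)
reduced (well bottom): (7,-5,16) with a≤c, −a<b≤a
well minimum = a = 7

7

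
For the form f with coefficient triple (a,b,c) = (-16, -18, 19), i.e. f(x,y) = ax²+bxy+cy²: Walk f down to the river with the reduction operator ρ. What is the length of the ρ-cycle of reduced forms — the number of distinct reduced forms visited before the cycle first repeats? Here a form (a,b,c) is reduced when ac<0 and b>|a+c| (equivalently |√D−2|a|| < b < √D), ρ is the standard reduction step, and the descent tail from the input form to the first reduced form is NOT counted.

D = 1540, ⌊√D⌋ = 39
descent: ρ → (19,18,-16)  [lands on river]
river: ρ → (-16,14,21)
river: ρ → (21,28,-9)
river: ρ → (-9,26,24)
river: ρ → (24,22,-11)
river: ρ → (-11,22,24)
river: ρ → (24,26,-9)
river: ρ → (-9,28,21)
river: ρ → (21,14,-16)
river: ρ → (-16,18,19)
river: ρ → (19,20,-15)
river: ρ → (-15,10,24)
river: ρ → (24,38,-1)
river: ρ → (-1,38,24)
river: ρ → (24,10,-15)
river: ρ → (-15,20,19)
ρ-cycle length = 16 (tail of 1 descent step not counted)

16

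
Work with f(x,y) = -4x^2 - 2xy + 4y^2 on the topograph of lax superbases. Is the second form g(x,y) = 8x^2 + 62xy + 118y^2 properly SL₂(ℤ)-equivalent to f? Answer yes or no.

D₁ = 68, D₂ = 68
river cycle of f (length 6): (4, 2, -4), (-4, 6, 2), (2, 6, -4), (-4, 2, 4), (4, 6, -2), (-2, 6, 4)
river cycle of g (length 6): (-2, 6, 4), (4, 2, -4), (-4, 6, 2), (2, 6, -4), (-4, 2, 4), (4, 6, -2)
cycles coincide ⇒ equivalent

yes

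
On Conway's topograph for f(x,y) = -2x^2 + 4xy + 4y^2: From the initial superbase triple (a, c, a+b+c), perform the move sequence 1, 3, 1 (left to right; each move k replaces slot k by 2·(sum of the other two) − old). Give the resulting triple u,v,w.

start (-2,4,6) = (f(1,0),f(0,1),f(1,1))
replace slot 1: 2·(4+6) − (-2) = 22 → (22,4,6)
replace slot 3: 2·(22+4) − 6 = 46 → (22,4,46)
replace slot 1: 2·(4+46) − 22 = 78 → (78,4,46)

78,4,46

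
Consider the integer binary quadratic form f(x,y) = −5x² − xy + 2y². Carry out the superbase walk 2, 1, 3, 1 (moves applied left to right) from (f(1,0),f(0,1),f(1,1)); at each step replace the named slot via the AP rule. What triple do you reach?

start (-5,2,-4) = (f(1,0),f(0,1),f(1,1))
replace slot 2: 2·((-5)+(-4)) − 2 = -20 → (-5,-20,-4)
replace slot 1: 2·((-20)+(-4)) − (-5) = -43 → (-43,-20,-4)
replace slot 3: 2·((-43)+(-20)) − (-4) = -122 → (-43,-20,-122)
replace slot 1: 2·((-20)+(-122)) − (-43) = -241 → (-241,-20,-122)

-241,-20,-122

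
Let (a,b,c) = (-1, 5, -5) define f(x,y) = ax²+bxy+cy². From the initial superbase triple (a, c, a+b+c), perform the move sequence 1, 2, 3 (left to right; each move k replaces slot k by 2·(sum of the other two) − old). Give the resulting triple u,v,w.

start (-1,-5,-1) = (f(1,0),f(0,1),f(1,1))
replace slot 1: 2·((-5)+(-1)) − (-1) = -11 → (-11,-5,-1)
replace slot 2: 2·((-11)+(-1)) − (-5) = -19 → (-11,-19,-1)
replace slot 3: 2·((-11)+(-19)) − (-1) = -59 → (-11,-19,-59)

-11,-19,-59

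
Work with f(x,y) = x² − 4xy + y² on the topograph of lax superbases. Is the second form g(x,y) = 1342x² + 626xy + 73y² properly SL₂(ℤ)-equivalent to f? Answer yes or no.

D₁ = 12, D₂ = 12
river cycle of f (length 2): (1, 2, -2), (-2, 2, 1)
river cycle of g (length 2): (1, 2, -2), (-2, 2, 1)
cycles coincide ⇒ equivalent

yes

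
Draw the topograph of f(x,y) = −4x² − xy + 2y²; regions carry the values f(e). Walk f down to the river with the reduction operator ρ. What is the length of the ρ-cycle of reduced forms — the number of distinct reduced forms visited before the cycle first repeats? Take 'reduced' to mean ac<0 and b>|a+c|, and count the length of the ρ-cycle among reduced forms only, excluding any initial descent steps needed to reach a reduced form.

D = 33, ⌊√D⌋ = 5
descent: ρ → (2,5,-1)  [lands on river]
river: ρ → (-1,5,2)
river: ρ → (2,3,-3)
river: ρ → (-3,3,2)
ρ-cycle length = 4 (tail of 1 descent step not counted)

4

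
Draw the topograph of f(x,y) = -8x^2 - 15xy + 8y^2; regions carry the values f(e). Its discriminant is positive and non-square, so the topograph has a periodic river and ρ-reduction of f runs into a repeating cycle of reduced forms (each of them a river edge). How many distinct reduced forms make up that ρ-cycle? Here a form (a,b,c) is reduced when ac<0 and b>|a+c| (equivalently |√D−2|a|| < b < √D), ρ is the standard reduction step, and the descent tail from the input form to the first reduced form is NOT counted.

D = 481, ⌊√D⌋ = 21
descent: ρ → (8,15,-8)  [lands on river]
river: ρ → (-8,17,6)
river: ρ → (6,19,-5)
river: ρ → (-5,21,2)
river: ρ → (2,19,-15)
river: ρ → (-15,11,6)
river: ρ → (6,13,-13)
river: ρ → (-13,13,6)
river: ρ → (6,11,-15)
river: ρ → (-15,19,2)
river: ρ → (2,21,-5)
river: ρ → (-5,19,6)
river: ρ → (6,17,-8)
river: ρ → (-8,15,8)
river: ρ → (8,17,-6)
river: ρ → (-6,19,5)
river: ρ → (5,21,-2)
river: ρ → (-2,19,15)
river: ρ → (15,11,-6)
river: ρ → (-6,13,13)
river: ρ → (13,13,-6)
river: ρ → (-6,11,15)
river: ρ → (15,19,-2)
river: ρ → (-2,21,5)
river: ρ → (5,19,-6)
river: ρ → (-6,17,8)
ρ-cycle length = 26 (tail of 1 descent step not counted)

26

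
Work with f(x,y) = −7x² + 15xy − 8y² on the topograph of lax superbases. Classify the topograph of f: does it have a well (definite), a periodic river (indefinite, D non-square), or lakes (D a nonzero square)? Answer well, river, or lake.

D = b²−4ac = 15² − 4·(-7)·(-8) = 1
D = 1² is a perfect square ⇒ form factors over ℤ ⇒ lakes

lake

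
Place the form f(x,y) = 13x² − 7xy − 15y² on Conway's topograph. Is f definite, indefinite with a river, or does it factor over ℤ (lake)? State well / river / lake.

D = b²−4ac = (-7)² − 4·13·(-15) = 829
D > 0 non-square ⇒ indefinite ⇒ periodic river

river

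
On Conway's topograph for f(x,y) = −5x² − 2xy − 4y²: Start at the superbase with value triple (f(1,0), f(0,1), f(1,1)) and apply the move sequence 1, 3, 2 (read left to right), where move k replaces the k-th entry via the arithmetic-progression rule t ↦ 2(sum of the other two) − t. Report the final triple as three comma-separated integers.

start (-5,-4,-11) = (f(1,0),f(0,1),f(1,1))
replace slot 1: 2·((-4)+(-11)) − (-5) = -25 → (-25,-4,-11)
replace slot 3: 2·((-25)+(-4)) − (-11) = -47 → (-25,-4,-47)
replace slot 2: 2·((-25)+(-47)) − (-4) = -140 → (-25,-140,-47)

-25,-140,-47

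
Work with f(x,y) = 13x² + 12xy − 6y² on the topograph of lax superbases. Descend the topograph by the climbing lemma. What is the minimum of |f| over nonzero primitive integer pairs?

river: ρ → (-6,12,13)
river: ρ → (13,14,-5)
river: ρ → (-5,16,10)
river: ρ → (10,4,-11)
river: ρ → (-11,18,3)
river: ρ → (3,18,-11)
river: ρ → (-11,4,10)
river: ρ → (10,16,-5)
river: ρ → (-5,14,13)
river: ρ → (13,12,-6)
closes: descent 0, river 10
min |a| on river = 3

3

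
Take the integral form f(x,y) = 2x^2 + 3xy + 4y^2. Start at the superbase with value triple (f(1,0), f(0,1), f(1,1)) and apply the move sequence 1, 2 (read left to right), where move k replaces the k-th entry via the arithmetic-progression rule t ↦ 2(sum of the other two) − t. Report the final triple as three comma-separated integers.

start (2,4,9) = (f(1,0),f(0,1),f(1,1))
replace slot 1: 2·(4+9) − 2 = 24 → (24,4,9)
replace slot 2: 2·(24+9) − 4 = 62 → (24,62,9)

24,62,9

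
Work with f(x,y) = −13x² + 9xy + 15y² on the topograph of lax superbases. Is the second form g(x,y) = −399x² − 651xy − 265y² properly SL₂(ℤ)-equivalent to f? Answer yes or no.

D₁ = 861, D₂ = 861
river cycle of f (length 8): (15, 21, -7), (-7, 21, 15), (15, 9, -13), (-13, 17, 11), (11, 27, -3), (-3, 27, 11), (11, 17, -13), (-13, 9, 15)
river cycle of g (length 8): (-13, 9, 15), (15, 21, -7), (-7, 21, 15), (15, 9, -13), (-13, 17, 11), (11, 27, -3), (-3, 27, 11), (11, 17, -13)
cycles coincide ⇒ equivalent

yes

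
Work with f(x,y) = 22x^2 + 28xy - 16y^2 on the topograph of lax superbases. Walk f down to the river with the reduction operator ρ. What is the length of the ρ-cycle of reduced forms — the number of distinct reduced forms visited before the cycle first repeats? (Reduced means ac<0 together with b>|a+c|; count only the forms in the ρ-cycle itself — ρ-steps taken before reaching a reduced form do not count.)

D = 2192, ⌊√D⌋ = 46
river: ρ → (-16,36,14)
river: ρ → (14,20,-32)
river: ρ → (-32,44,2)
river: ρ → (2,44,-32)
river: ρ → (-32,20,14)
river: ρ → (14,36,-16)
river: ρ → (-16,28,22)
river: ρ → (22,16,-22)
river: ρ → (-22,28,16)
river: ρ → (16,36,-14)
river: ρ → (-14,20,32)
river: ρ → (32,44,-2)
river: ρ → (-2,44,32)
river: ρ → (32,20,-14)
river: ρ → (-14,36,16)
river: ρ → (16,28,-22)
river: ρ → (-22,16,22)
river: ρ → (22,28,-16)
ρ-cycle length = 18 (tail of 0 descent steps not counted)

18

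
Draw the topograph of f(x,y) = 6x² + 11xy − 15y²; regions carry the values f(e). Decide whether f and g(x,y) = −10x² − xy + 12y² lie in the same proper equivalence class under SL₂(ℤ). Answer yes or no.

D₁ = 481, D₂ = 481
river cycle of f (length 26): (-15, 19, 2), (2, 21, -5), (-5, 19, 6), (6, 17, -8), (-8, 15, 8), (8, 17, -6), (-6, 19, 5), (5, 21, -2), (-2, 19, 15), (15, 11, -6), … (16 more)
river cycle of g (length 30): (-10, 19, 3), (3, 17, -16), (-16, 15, 4), (4, 17, -12), (-12, 7, 9), (9, 11, -10), (-10, 9, 10), (10, 11, -9), (-9, 7, 12), (12, 17, -4), … (20 more)
cycles differ ⇒ inequivalent

no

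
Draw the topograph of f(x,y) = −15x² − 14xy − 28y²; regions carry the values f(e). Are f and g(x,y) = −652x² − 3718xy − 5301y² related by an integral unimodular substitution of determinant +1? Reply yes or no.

D₁ = -1484, D₂ = -1484
f is negative-definite; reduce −f:
−f: reduced (well bottom): (15,14,28) with a≤c, −a<b≤a
flip sign back: reduced form of f is (-15,-14,-28)
g is negative-definite; reduce −g:
−g: translate: b→-194 (≡3718 mod 1304), so (652,3718,5301)→(652,-194,15)
−g: flip: (652,-194,15)→(15,194,652)
−g: translate: b→14 (≡194 mod 30), so (15,194,652)→(15,14,28)
−g: reduced (well bottom): (15,14,28) with a≤c, −a<b≤a
flip sign back: reduced form of g is (-15,-14,-28)
reduced forms (-15, -14, -28) vs (-15, -14, -28) ⇒ equivalent

yes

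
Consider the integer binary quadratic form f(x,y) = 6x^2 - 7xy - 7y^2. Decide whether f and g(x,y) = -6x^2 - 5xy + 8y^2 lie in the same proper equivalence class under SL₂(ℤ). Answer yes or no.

D₁ = 217, D₂ = 217
river cycle of f (length 16): (-7, 7, 6), (6, 5, -8), (-8, 11, 3), (3, 13, -4), (-4, 11, 6), (6, 13, -2), (-2, 11, 12), (12, 13, -1), (-1, 13, 12), (12, 11, -2), … (6 more)
river cycle of g (length 16): (8, 5, -6), (-6, 7, 7), (7, 7, -6), (-6, 5, 8), (8, 11, -3), (-3, 13, 4), (4, 11, -6), (-6, 13, 2), (2, 11, -12), (-12, 13, 1), … (6 more)
cycles differ ⇒ inequivalent

no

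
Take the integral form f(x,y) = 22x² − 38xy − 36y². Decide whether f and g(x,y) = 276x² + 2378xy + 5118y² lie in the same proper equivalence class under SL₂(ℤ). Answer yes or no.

D₁ = 4612, D₂ = 4612
river cycle of f (length 66): (-36, 38, 22), (22, 50, -24), (-24, 46, 26), (26, 58, -12), (-12, 62, 16), (16, 66, -4), (-4, 62, 48), (48, 34, -18), (-18, 38, 44), (44, 50, -12), … (56 more)
river cycle of g (length 66): (22, 50, -24), (-24, 46, 26), (26, 58, -12), (-12, 62, 16), (16, 66, -4), (-4, 62, 48), (48, 34, -18), (-18, 38, 44), (44, 50, -12), (-12, 46, 52), … (56 more)
cycles coincide ⇒ equivalent

yes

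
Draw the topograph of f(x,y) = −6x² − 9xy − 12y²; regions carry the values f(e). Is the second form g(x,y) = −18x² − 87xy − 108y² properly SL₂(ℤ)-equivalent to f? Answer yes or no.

D₁ = -207, D₂ = -207
f is negative-definite; reduce −f:
−f: translate: b→-3 (≡9 mod 12), so (6,9,12)→(6,-3,9)
−f: reduced (well bottom): (6,-3,9) with a≤c, −a<b≤a
flip sign back: reduced form of f is (-6,3,-9)
g is negative-definite; reduce −g:
−g: translate: b→15 (≡87 mod 36), so (18,87,108)→(18,15,6)
−g: flip: (18,15,6)→(6,-15,18)
−g: translate: b→-3 (≡-15 mod 12), so (6,-15,18)→(6,-3,9)
−g: reduced (well bottom): (6,-3,9) with a≤c, −a<b≤a
flip sign back: reduced form of g is (-6,3,-9)
reduced forms (-6, 3, -9) vs (-6, 3, -9) ⇒ equivalent

yes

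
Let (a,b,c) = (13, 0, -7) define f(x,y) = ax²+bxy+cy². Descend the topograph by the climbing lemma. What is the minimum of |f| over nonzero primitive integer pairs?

descent: ρ → (-7,14,6)  [lands on river]
river: ρ → (6,10,-11)
river: ρ → (-11,12,5)
river: ρ → (5,18,-2)
river: ρ → (-2,18,5)
river: ρ → (5,12,-11)
river: ρ → (-11,10,6)
river: ρ → (6,14,-7)
closes: descent 1, river 8
min |a| on river = 2

2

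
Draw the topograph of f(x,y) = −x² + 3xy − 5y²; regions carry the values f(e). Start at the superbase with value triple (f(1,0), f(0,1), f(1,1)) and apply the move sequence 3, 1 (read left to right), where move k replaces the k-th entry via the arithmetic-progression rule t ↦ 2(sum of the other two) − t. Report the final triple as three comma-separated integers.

start (-1,-5,-3) = (f(1,0),f(0,1),f(1,1))
replace slot 3: 2·((-1)+(-5)) − (-3) = -9 → (-1,-5,-9)
replace slot 1: 2·((-5)+(-9)) − (-1) = -27 → (-27,-5,-9)

-27,-5,-9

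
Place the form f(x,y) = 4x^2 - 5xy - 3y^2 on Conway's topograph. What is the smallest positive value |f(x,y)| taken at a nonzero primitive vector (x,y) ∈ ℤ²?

descent: ρ → (-3,5,4)  [lands on river]
river: ρ → (4,3,-4)
river: ρ → (-4,5,3)
river: ρ → (3,7,-2)
river: ρ → (-2,5,6)
river: ρ → (6,7,-1)
river: ρ → (-1,7,6)
river: ρ → (6,5,-2)
river: ρ → (-2,7,3)
river: ρ → (3,5,-4)
river: ρ → (-4,3,4)
river: ρ → (4,5,-3)
river: ρ → (-3,7,2)
river: ρ → (2,5,-6)
river: ρ → (-6,7,1)
river: ρ → (1,7,-6)
river: ρ → (-6,5,2)
river: ρ → (2,7,-3)
closes: descent 1, river 18
min |a| on river = 1

1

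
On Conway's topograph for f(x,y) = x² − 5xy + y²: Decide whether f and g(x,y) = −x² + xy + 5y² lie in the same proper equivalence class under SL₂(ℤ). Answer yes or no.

D₁ = 21, D₂ = 21
river cycle of f (length 2): (1, 3, -3), (-3, 3, 1)
river cycle of g (length 2): (-1, 3, 3), (3, 3, -1)
cycles differ ⇒ inequivalent

no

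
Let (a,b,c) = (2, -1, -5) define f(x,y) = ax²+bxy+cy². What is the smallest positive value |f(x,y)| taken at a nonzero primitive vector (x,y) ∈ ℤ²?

descent: ρ → (-5,1,2)
descent: ρ → (2,3,-4)  [lands on river]
river: ρ → (-4,5,1)
river: ρ → (1,5,-4)
river: ρ → (-4,3,2)
river: ρ → (2,5,-2)
river: ρ → (-2,3,4)
river: ρ → (4,5,-1)
river: ρ → (-1,5,4)
river: ρ → (4,3,-2)
river: ρ → (-2,5,2)
closes: descent 2, river 10
min |a| on river = 1

1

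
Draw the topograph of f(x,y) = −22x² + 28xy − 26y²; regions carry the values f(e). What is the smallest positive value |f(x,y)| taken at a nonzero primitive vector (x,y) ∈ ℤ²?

translate: b→16 (≡-28 mod 44), so (22,-28,26)→(22,16,20)
flip: (22,16,20)→(20,-16,22)
reduced (well bottom): (20,-16,22) with a≤c, −a<b≤a
well minimum |f| = |-20| = 20 (negative-definite)

20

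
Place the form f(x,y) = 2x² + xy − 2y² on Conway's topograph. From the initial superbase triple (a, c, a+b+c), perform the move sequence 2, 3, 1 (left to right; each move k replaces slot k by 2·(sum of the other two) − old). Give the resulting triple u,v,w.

start (2,-2,1) = (f(1,0),f(0,1),f(1,1))
replace slot 2: 2·(2+1) − (-2) = 8 → (2,8,1)
replace slot 3: 2·(2+8) − 1 = 19 → (2,8,19)
replace slot 1: 2·(8+19) − 2 = 52 → (52,8,19)

52,8,19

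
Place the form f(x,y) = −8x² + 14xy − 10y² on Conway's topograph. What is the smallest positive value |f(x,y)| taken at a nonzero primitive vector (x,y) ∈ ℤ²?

translate: b→2 (≡-14 mod 16), so (8,-14,10)→(8,2,4)
flip: (8,2,4)→(4,-2,8)
reduced (well bottom): (4,-2,8) with a≤c, −a<b≤a
well minimum |f| = |-4| = 4 (negative-definite)

4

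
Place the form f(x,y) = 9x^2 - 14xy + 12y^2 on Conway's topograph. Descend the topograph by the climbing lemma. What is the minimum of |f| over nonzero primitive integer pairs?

translate: b→4 (≡-14 mod 18), so (9,-14,12)→(9,4,7)
flip: (9,4,7)→(7,-4,9)
reduced (well bottom): (7,-4,9) with a≤c, −a<b≤a
well minimum = a = 7

7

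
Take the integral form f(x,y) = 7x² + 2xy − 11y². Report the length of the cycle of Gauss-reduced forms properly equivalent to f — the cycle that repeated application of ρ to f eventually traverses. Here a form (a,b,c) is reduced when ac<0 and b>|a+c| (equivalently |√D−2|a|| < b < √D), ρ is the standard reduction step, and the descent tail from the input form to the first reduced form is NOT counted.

D = 312, ⌊√D⌋ = 17
descent: ρ → (-11,-2,7)
descent: ρ → (7,16,-2)  [lands on river]
river: ρ → (-2,16,7)
river: ρ → (7,12,-6)
river: ρ → (-6,12,7)
ρ-cycle length = 4 (tail of 2 descent steps not counted)

4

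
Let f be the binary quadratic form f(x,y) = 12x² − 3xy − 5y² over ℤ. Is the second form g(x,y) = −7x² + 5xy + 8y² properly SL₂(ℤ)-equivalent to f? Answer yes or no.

D₁ = 249, D₂ = 249
river cycle of f (length 16): (-5, 13, 4), (4, 11, -8), (-8, 5, 7), (7, 9, -6), (-6, 15, 1), (1, 15, -6), (-6, 9, 7), (7, 5, -8), (-8, 11, 4), (4, 13, -5), … (6 more)
river cycle of g (length 16): (8, 11, -4), (-4, 13, 5), (5, 7, -10), (-10, 13, 2), (2, 15, -3), (-3, 15, 2), (2, 13, -10), (-10, 7, 5), (5, 13, -4), (-4, 11, 8), … (6 more)
cycles differ ⇒ inequivalent

no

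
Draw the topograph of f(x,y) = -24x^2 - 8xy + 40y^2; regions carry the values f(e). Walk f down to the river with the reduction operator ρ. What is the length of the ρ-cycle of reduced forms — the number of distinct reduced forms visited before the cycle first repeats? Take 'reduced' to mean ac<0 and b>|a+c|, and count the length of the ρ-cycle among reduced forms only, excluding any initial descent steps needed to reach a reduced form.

D = 3904, ⌊√D⌋ = 62
descent: ρ → (40,8,-24)
descent: ρ → (-24,40,24)  [lands on river]
river: ρ → (24,56,-8)
river: ρ → (-8,56,24)
river: ρ → (24,40,-24)
river: ρ → (-24,56,8)
river: ρ → (8,56,-24)
ρ-cycle length = 6 (tail of 2 descent steps not counted)

6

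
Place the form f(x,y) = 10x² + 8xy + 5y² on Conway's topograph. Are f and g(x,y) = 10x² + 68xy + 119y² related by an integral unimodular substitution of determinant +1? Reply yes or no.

D₁ = -136, D₂ = -136
f: flip: (10,8,5)→(5,-8,10)
f: translate: b→2 (≡-8 mod 10), so (5,-8,10)→(5,2,7)
f: reduced (well bottom): (5,2,7) with a≤c, −a<b≤a
g: translate: b→8 (≡68 mod 20), so (10,68,119)→(10,8,5)
g: flip: (10,8,5)→(5,-8,10)
g: translate: b→2 (≡-8 mod 10), so (5,-8,10)→(5,2,7)
g: reduced (well bottom): (5,2,7) with a≤c, −a<b≤a
reduced forms (5, 2, 7) vs (5, 2, 7) ⇒ equivalent

yes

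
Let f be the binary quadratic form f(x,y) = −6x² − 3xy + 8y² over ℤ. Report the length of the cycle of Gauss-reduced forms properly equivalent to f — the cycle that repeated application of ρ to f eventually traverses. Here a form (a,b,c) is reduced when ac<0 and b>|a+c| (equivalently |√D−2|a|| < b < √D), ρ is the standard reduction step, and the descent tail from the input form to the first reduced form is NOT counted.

D = 201, ⌊√D⌋ = 14
descent: ρ → (8,3,-6)  [lands on river]
river: ρ → (-6,9,5)
river: ρ → (5,11,-4)
river: ρ → (-4,13,2)
river: ρ → (2,11,-10)
river: ρ → (-10,9,3)
river: ρ → (3,9,-10)
river: ρ → (-10,11,2)
river: ρ → (2,13,-4)
river: ρ → (-4,11,5)
river: ρ → (5,9,-6)
river: ρ → (-6,3,8)
river: ρ → (8,13,-1)
river: ρ → (-1,13,8)
ρ-cycle length = 14 (tail of 1 descent step not counted)

14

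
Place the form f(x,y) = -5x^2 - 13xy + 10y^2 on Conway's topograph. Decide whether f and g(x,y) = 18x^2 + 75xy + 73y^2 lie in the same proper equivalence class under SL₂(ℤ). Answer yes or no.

D₁ = 369, D₂ = 369
river cycle of f (length 16): (10, 13, -5), (-5, 17, 4), (4, 15, -9), (-9, 3, 10), (10, 17, -2), (-2, 19, 1), (1, 19, -2), (-2, 17, 10), (10, 3, -9), (-9, 15, 4), … (6 more)
river cycle of g (length 16): (-5, 17, 4), (4, 15, -9), (-9, 3, 10), (10, 17, -2), (-2, 19, 1), (1, 19, -2), (-2, 17, 10), (10, 3, -9), (-9, 15, 4), (4, 17, -5), … (6 more)
cycles coincide ⇒ equivalent

yes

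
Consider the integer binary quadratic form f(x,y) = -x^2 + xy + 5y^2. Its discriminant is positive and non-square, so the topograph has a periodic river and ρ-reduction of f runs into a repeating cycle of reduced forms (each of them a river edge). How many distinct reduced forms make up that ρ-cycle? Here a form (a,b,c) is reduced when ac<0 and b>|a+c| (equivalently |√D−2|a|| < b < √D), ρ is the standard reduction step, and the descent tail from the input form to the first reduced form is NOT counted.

D = 21, ⌊√D⌋ = 4
descent: ρ → (5,-1,-1)
descent: ρ → (-1,3,3)  [lands on river]
river: ρ → (3,3,-1)
ρ-cycle length = 2 (tail of 2 descent steps not counted)

2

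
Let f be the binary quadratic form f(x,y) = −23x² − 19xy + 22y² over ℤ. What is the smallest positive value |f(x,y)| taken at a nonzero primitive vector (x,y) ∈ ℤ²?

descent: ρ → (22,19,-23)  [lands on river]
river: ρ → (-23,27,18)
river: ρ → (18,45,-5)
river: ρ → (-5,45,18)
river: ρ → (18,27,-23)
river: ρ → (-23,19,22)
river: ρ → (22,25,-20)
river: ρ → (-20,15,27)
river: ρ → (27,39,-8)
river: ρ → (-8,41,22)
river: ρ → (22,47,-2)
river: ρ → (-2,45,45)
river: ρ → (45,45,-2)
river: ρ → (-2,47,22)
river: ρ → (22,41,-8)
river: ρ → (-8,39,27)
river: ρ → (27,15,-20)
river: ρ → (-20,25,22)
closes: descent 1, river 18
min |a| on river = 2

2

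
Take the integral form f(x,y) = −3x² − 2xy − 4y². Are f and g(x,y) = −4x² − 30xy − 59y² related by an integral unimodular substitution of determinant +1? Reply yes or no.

D₁ = -44, D₂ = -44
f is negative-definite; reduce −f:
−f: reduced (well bottom): (3,2,4) with a≤c, −a<b≤a
flip sign back: reduced form of f is (-3,-2,-4)
g is negative-definite; reduce −g:
−g: translate: b→-2 (≡30 mod 8), so (4,30,59)→(4,-2,3)
−g: flip: (4,-2,3)→(3,2,4)
−g: reduced (well bottom): (3,2,4) with a≤c, −a<b≤a
flip sign back: reduced form of g is (-3,-2,-4)
reduced forms (-3, -2, -4) vs (-3, -2, -4) ⇒ equivalent

yes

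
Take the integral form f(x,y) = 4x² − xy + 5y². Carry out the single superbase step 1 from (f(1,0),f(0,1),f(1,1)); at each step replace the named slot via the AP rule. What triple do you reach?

start (4,5,8) = (f(1,0),f(0,1),f(1,1))
replace slot 1: 2·(5+8) − 4 = 22 → (22,5,8)

22,5,8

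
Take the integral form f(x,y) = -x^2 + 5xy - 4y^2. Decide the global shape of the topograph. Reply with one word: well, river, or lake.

D = b²−4ac = 5² − 4·(-1)·(-4) = 9
D = 3² is a perfect square ⇒ form factors over ℤ ⇒ lakes

lake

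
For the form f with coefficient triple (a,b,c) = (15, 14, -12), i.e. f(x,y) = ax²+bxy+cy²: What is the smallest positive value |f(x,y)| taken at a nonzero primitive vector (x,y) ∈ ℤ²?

river: ρ → (-12,10,17)
river: ρ → (17,24,-5)
river: ρ → (-5,26,12)
river: ρ → (12,22,-9)
river: ρ → (-9,14,20)
river: ρ → (20,26,-3)
river: ρ → (-3,28,11)
river: ρ → (11,16,-15)
river: ρ → (-15,14,12)
river: ρ → (12,10,-17)
river: ρ → (-17,24,5)
river: ρ → (5,26,-12)
river: ρ → (-12,22,9)
river: ρ → (9,14,-20)
river: ρ → (-20,26,3)
river: ρ → (3,28,-11)
river: ρ → (-11,16,15)
river: ρ → (15,14,-12)
closes: descent 0, river 18
min |a| on river = 3

3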